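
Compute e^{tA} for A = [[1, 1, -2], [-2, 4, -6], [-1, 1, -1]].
A has Jordan form J = [[1, 1, 0], [0, 1, 0], [0, 0, 2]] with A = PJP^{-1}, so e^{tA} = P e^{tJ} P^{-1}.

For a Jordan block J_k(λ), e^{tJ_k(λ)} = e^{λt} · (I + tN + t^2 N^2/2! + ... + t^{k-1} N^{k-1}/(k-1)!) where N is the nilpotent superdiagonal part.

Assembling the blocks and conjugating back gives the entries of e^{tA} as shown above.

e^{tA} = [[e^{t}, (e^{t} - 1)*e^{t}, 2*(1 - e^{t})*e^{t}], [-2*t*e^{t}, (2*t + e^{t})*e^{t}, 2*(-2*t - e^{t} + 1)*e^{t}], [-t*e^{t}, t*e^{t}, (1 - 2*t)*e^{t}]]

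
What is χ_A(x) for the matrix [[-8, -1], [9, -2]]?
χ_A(x) = (x + 5)^2

xI - A = [[x + 8, 1], [-9, x + 2]].

Expanding det(xI - A) along the first row:
det(xI - A) = + (x + 8)·det([[x + 2]]) - (1)·det([[-9]]).

Evaluating gives χ_A(x) = x^2 + 10x + 25 = (x + 5)^2.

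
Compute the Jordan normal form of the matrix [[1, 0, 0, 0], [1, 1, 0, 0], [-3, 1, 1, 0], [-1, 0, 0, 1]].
J = [[1, 1, 0, 0], [0, 1, 1, 0], [0, 0, 1, 0], [0, 0, 0, 1]]

The characteristic polynomial is det(xI - A) = (x - 1)^4, so the eigenvalues are 1 (algebraic multiplicity 4).

For λ = 1: rank(A - I) = 2, rank((A - I)^2) = 1, rank((A - I)^3) = 0. The eigenspace has dimension 4 - 2 = 2, so there are 2 Jordan blocks; the rank sequence gives block sizes [3, 1].

Assembling the blocks gives the Jordan form J above.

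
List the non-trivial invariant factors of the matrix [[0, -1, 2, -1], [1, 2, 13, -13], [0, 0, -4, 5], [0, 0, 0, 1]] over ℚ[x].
(x - 1)^3(x + 4)

The Jordan structure of A has elementary divisors (x + 4), (x - 1)^3. Arranging the block sizes at each eigenvalue in decreasing order and taking row products gives the invariant factors.

Invariant factors (smallest first, each dividing the next): (x - 1)^3(x + 4).

Check: the last factor (x - 1)^3(x + 4) is the minimal polynomial, and the product (x - 1)^3(x + 4) is the characteristic polynomial.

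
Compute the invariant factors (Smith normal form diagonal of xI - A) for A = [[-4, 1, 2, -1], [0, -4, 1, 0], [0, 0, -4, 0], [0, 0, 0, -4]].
The Jordan structure of A has elementary divisors (x + 4)^3, (x + 4). Arranging the block sizes at each eigenvalue in decreasing order and taking row products gives the invariant factors.

Invariant factors (smallest first, each dividing the next): x + 4, (x + 4)^3.

Check: the last factor (x + 4)^3 is the minimal polynomial, and the product (x + 4)^4 is the characteristic polynomial.

x + 4, (x + 4)^3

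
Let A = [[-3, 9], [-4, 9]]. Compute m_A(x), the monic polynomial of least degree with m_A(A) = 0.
The characteristic polynomial factors as (x - 3)^2. The minimal polynomial is ∏(x - λ)^{k_λ} where k_λ is the size of the largest Jordan block at λ.

For λ = 3: rank(A - 3I) = 1, and the largest Jordan block has size 2 (the smallest k with rank((A - 3I)^k) = rank((A - 3I)^(k+1))).

So m_A(x) = (x - 3)^2.

m_A(x) = (x - 3)^2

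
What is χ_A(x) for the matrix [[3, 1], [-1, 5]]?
xI - A = [[x - 3, -1], [1, x - 5]].

Expanding det(xI - A) along the first row:
det(xI - A) = + (x - 3)·det([[x - 5]]) - (-1)·det([[1]]).

Evaluating gives χ_A(x) = x^2 - 8x + 16 = (x - 4)^2.

χ_A(x) = (x - 4)^2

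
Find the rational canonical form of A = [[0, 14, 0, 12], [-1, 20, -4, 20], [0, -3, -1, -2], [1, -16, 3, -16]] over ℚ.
The invariant factors of A (the non-unit diagonal entries of the Smith normal form of xI - A over ℚ[x]) are x(x - 5)(x^2 + 2x + 2), each dividing the next. The characteristic polynomial is their product, x(x - 5)(x^2 + 2x + 2).

The rational canonical form is the block-diagonal matrix of companion matrices C(f_i):
R = [[0, 0, 0, 0], [1, 0, 0, 10], [0, 1, 0, 8], [0, 0, 1, 3]].

Note the characteristic polynomial does not split into linear factors over ℚ, so A has no Jordan form over ℚ; the rational canonical form exists over any field.

R = [[0, 0, 0, 0], [1, 0, 0, 10], [0, 1, 0, 8], [0, 0, 1, 3]]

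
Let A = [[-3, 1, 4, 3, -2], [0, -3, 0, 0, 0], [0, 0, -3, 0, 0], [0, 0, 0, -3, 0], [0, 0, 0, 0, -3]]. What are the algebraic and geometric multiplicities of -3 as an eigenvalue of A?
The characteristic polynomial is (x + 3)^5, so the factor x + 3 appears with exponent 5: the algebraic multiplicity is 5.

rank(A + 3I) = 1, so the eigenspace has dimension 5 - 1 = 4: the geometric multiplicity is 4.

Since 4 < 5, A is not diagonalizable.

algebraic multiplicity 5, geometric multiplicity 4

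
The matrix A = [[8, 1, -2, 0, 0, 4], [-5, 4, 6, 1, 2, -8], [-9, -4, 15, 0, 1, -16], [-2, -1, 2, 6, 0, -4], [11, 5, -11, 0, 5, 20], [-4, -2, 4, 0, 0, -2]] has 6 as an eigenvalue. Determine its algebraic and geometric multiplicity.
algebraic multiplicity 6, geometric multiplicity 3

The characteristic polynomial is (x - 6)^6, so the factor x - 6 appears with exponent 6: the algebraic multiplicity is 6.

rank(A - 6I) = 3, so the eigenspace has dimension 6 - 3 = 3: the geometric multiplicity is 3.

Since 3 < 6, A is not diagonalizable.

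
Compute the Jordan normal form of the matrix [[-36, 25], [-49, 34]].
J = [[-1, 1], [0, -1]]

The characteristic polynomial is det(xI - A) = (x + 1)^2, so the eigenvalues are -1 (algebraic multiplicity 2).

For λ = -1: rank(A + I) = 1, rank((A + I)^2) = 0. The eigenspace has dimension 2 - 1 = 1, so there is 1 Jordan block; the rank sequence gives block sizes [2].

Assembling the blocks gives the Jordan form J above.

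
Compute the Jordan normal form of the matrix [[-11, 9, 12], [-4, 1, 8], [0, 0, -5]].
J = [[-5, 1, 0], [0, -5, 0], [0, 0, -5]]

The characteristic polynomial is det(xI - A) = (x + 5)^3, so the eigenvalues are -5 (algebraic multiplicity 3).

For λ = -5: rank(A + 5I) = 1, rank((A + 5I)^2) = 0. The eigenspace has dimension 3 - 1 = 2, so there are 2 Jordan blocks; the rank sequence gives block sizes [2, 1].

Assembling the blocks gives the Jordan form J above.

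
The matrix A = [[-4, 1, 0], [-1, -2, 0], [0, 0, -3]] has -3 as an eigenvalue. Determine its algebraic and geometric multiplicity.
algebraic multiplicity 3, geometric multiplicity 2

The characteristic polynomial is (x + 3)^3, so the factor x + 3 appears with exponent 3: the algebraic multiplicity is 3.

rank(A + 3I) = 1, so the eigenspace has dimension 3 - 1 = 2: the geometric multiplicity is 2.

Since 2 < 3, A is not diagonalizable.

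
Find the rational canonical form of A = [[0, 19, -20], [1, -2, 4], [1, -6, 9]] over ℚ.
R = [[0, 0, -15], [1, 0, -7], [0, 1, 7]]

The invariant factors of A (the non-unit diagonal entries of the Smith normal form of xI - A over ℚ[x]) are (x - 5)(x - 3)(x + 1), each dividing the next. The characteristic polynomial is their product, (x - 5)(x - 3)(x + 1).

The rational canonical form is the block-diagonal matrix of companion matrices C(f_i):
R = [[0, 0, -15], [1, 0, -7], [0, 1, 7]].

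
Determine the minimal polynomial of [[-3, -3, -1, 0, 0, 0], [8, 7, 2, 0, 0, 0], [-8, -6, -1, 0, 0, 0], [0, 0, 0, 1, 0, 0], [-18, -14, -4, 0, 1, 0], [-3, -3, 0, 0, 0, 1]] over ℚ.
m_A(x) = (x - 1)^3

The characteristic polynomial factors as (x - 1)^6. The minimal polynomial is ∏(x - λ)^{k_λ} where k_λ is the size of the largest Jordan block at λ.

For λ = 1: rank(A - I) = 2, and the largest Jordan block has size 3 (the smallest k with rank((A - I)^k) = rank((A - I)^(k+1))).

So m_A(x) = (x - 1)^3.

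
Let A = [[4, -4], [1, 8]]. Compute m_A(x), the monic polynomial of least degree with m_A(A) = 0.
The characteristic polynomial factors as (x - 6)^2. The minimal polynomial is ∏(x - λ)^{k_λ} where k_λ is the size of the largest Jordan block at λ.

For λ = 6: rank(A - 6I) = 1, and the largest Jordan block has size 2 (the smallest k with rank((A - 6I)^k) = rank((A - 6I)^(k+1))).

So m_A(x) = (x - 6)^2.

m_A(x) = (x - 6)^2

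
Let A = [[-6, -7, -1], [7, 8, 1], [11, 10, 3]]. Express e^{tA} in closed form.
e^{tA} = [[(-4*t*e^{t} - 3*e^{t} + 4)*e^{t}, (-3*t*e^{t} - 4*e^{t} + 4)*e^{t}, -t*e^{2*t}], [(4*t*e^{t} + 3*e^{t} - 3)*e^{t}, (3*t*e^{t} + 4*e^{t} - 3)*e^{t}, t*e^{2*t}], [(4*t*e^{t} + 7*e^{t} - 7)*e^{t}, (3*t*e^{t} + 7*e^{t} - 7)*e^{t}, (t + 1)*e^{2*t}]]

A has Jordan form J = [[1, 0, 0], [0, 2, 1], [0, 0, 2]] with A = PJP^{-1}, so e^{tA} = P e^{tJ} P^{-1}.

For a Jordan block J_k(λ), e^{tJ_k(λ)} = e^{λt} · (I + tN + t^2 N^2/2! + ... + t^{k-1} N^{k-1}/(k-1)!) where N is the nilpotent superdiagonal part.

Assembling the blocks and conjugating back gives the entries of e^{tA} as shown above.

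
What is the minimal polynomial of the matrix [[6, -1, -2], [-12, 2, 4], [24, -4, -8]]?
The characteristic polynomial factors as x^3. The minimal polynomial is ∏(x - λ)^{k_λ} where k_λ is the size of the largest Jordan block at λ.

For λ = 0: rank(A) = 1, and the largest Jordan block has size 2 (the smallest k with rank(A^k) = rank(A^(k+1))).

So m_A(x) = x^2.

m_A(x) = x^2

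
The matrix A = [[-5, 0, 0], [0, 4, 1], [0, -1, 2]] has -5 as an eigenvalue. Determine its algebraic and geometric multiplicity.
The characteristic polynomial is (x - 3)^2(x + 5), so the factor x + 5 appears with exponent 1: the algebraic multiplicity is 1.

rank(A + 5I) = 2, so the eigenspace has dimension 3 - 2 = 1: the geometric multiplicity is 1.

algebraic multiplicity 1, geometric multiplicity 1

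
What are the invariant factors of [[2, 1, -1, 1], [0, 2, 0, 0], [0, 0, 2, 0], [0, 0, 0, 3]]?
The Jordan structure of A has elementary divisors (x - 2)^2, (x - 2), (x - 3). Arranging the block sizes at each eigenvalue in decreasing order and taking row products gives the invariant factors.

Invariant factors (smallest first, each dividing the next): x - 2, (x - 3)(x - 2)^2.

Check: the last factor (x - 3)(x - 2)^2 is the minimal polynomial, and the product (x - 3)(x - 2)^3 is the characteristic polynomial.

x - 2, (x - 3)(x - 2)^2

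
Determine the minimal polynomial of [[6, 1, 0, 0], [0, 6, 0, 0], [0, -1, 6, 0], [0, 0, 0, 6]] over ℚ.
m_A(x) = (x - 6)^2

The characteristic polynomial factors as (x - 6)^4. The minimal polynomial is ∏(x - λ)^{k_λ} where k_λ is the size of the largest Jordan block at λ.

For λ = 6: rank(A - 6I) = 1, and the largest Jordan block has size 2 (the smallest k with rank((A - 6I)^k) = rank((A - 6I)^(k+1))).

So m_A(x) = (x - 6)^2.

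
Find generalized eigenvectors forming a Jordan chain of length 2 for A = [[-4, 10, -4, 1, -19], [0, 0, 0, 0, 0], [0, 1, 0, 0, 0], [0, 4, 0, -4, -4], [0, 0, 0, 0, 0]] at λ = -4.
We seek v_1 ∈ ker((A + 4I)^2) \ ker(A + 4I), then set v_{i+1} = (A + 4I) v_i.

One such chain is v_1 = [[0, 0, 0, 1, 0]]^T, v_2 = [[1, 0, 0, 0, 0]]^T. Check: (A + 4I) v_2 = [[0, 0, 0, 0, 0]]^T = 0.

v_1 = [[0, 0, 0, 1, 0]]^T, v_2 = [[1, 0, 0, 0, 0]]^T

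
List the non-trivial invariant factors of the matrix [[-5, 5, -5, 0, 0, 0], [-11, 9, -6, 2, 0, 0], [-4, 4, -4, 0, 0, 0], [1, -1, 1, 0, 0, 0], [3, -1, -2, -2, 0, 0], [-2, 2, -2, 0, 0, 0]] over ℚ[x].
The Jordan structure of A has elementary divisors x^3, x, x, x. Arranging the block sizes at each eigenvalue in decreasing order and taking row products gives the invariant factors.

Invariant factors (smallest first, each dividing the next): x, x, x, x^3.

Check: the last factor x^3 is the minimal polynomial, and the product x^6 is the characteristic polynomial.

x, x, x, x^3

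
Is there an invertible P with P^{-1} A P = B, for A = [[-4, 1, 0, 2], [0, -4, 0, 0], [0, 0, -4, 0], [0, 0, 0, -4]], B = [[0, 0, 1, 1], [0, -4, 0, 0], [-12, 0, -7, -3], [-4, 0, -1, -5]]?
Yes.

Two matrices over a field are similar if and only if they have the same invariant factors.

Both A and B have characteristic polynomial (x + 4)^4 and minimal polynomial (x + 4)^2. Computing further, both have invariant factors x + 4, x + 4, (x + 4)^2. Hence A and B are similar.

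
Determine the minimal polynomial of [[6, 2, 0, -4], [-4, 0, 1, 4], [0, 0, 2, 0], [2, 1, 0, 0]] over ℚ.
m_A(x) = (x - 2)^3

The characteristic polynomial factors as (x - 2)^4. The minimal polynomial is ∏(x - λ)^{k_λ} where k_λ is the size of the largest Jordan block at λ.

For λ = 2: rank(A - 2I) = 2, and the largest Jordan block has size 3 (the smallest k with rank((A - 2I)^k) = rank((A - 2I)^(k+1))).

So m_A(x) = (x - 2)^3.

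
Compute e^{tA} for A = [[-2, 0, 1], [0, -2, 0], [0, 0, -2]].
A has Jordan form J = [[-2, 1, 0], [0, -2, 0], [0, 0, -2]] with A = PJP^{-1}, so e^{tA} = P e^{tJ} P^{-1}.

For a Jordan block J_k(λ), e^{tJ_k(λ)} = e^{λt} · (I + tN + t^2 N^2/2! + ... + t^{k-1} N^{k-1}/(k-1)!) where N is the nilpotent superdiagonal part.

Assembling the blocks and conjugating back gives the entries of e^{tA} as shown above.

e^{tA} = [[e^{-2*t}, 0, t*e^{-2*t}], [0, e^{-2*t}, 0], [0, 0, e^{-2*t}]]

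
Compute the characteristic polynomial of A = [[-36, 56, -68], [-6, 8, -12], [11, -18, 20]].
xI - A = [[x + 36, -56, 68], [6, x - 8, 12], [-11, 18, x - 20]].

Expanding det(xI - A) along the first row:
det(xI - A) = + (x + 36)·det([[x - 8, 12], [18, x - 20]]) - (-56)·det([[6, 12], [-11, x - 20]]) + (68)·det([[6, x - 8], [-11, 18]]).

Evaluating gives χ_A(x) = x^3 + 8x^2 + 20x + 16 = (x + 2)^2(x + 4).

χ_A(x) = (x + 2)^2(x + 4)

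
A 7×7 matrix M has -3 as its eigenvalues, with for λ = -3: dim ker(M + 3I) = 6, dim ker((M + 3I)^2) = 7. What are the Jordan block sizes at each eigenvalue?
λ = -3: successive nullity increments [6, 1] count blocks of size ≥ k; block sizes are [2, 1, 1, 1, 1, 1].

Jordan blocks: (-3, 2), (-3, 1), (-3, 1), (-3, 1), (-3, 1), (-3, 1)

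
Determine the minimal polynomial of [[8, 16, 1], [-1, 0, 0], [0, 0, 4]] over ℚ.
m_A(x) = (x - 4)^3

The characteristic polynomial factors as (x - 4)^3. The minimal polynomial is ∏(x - λ)^{k_λ} where k_λ is the size of the largest Jordan block at λ.

For λ = 4: rank(A - 4I) = 2, and the largest Jordan block has size 3 (the smallest k with rank((A - 4I)^k) = rank((A - 4I)^(k+1))).

So m_A(x) = (x - 4)^3.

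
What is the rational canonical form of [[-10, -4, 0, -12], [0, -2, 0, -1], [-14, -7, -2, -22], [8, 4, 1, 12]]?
R = [[0, 0, 0, -10], [1, 0, 0, -1], [0, 1, 0, 2], [0, 0, 1, -2]]

The invariant factors of A (the non-unit diagonal entries of the Smith normal form of xI - A over ℚ[x]) are (x + 2)(x^3 - 2x + 5), each dividing the next. The characteristic polynomial is their product, (x + 2)(x^3 - 2x + 5).

The rational canonical form is the block-diagonal matrix of companion matrices C(f_i):
R = [[0, 0, 0, -10], [1, 0, 0, -1], [0, 1, 0, 2], [0, 0, 1, -2]].

Note the characteristic polynomial does not split into linear factors over ℚ, so A has no Jordan form over ℚ; the rational canonical form exists over any field.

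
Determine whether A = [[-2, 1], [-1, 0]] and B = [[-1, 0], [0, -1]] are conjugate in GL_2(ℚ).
No.

Both have characteristic polynomial (x + 1)^2, but the minimal polynomial of A is (x + 1)^2 while the minimal polynomial of B is x + 1. The minimal polynomial is a similarity invariant, so A and B are not similar.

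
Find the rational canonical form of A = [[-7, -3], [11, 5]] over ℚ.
R = [[0, 2], [1, -2]]

The invariant factors of A (the non-unit diagonal entries of the Smith normal form of xI - A over ℚ[x]) are x^2 + 2x - 2, each dividing the next. The characteristic polynomial is their product, x^2 + 2x - 2.

The rational canonical form is the block-diagonal matrix of companion matrices C(f_i):
R = [[0, 2], [1, -2]].

Note the characteristic polynomial does not split into linear factors over ℚ, so A has no Jordan form over ℚ; the rational canonical form exists over any field.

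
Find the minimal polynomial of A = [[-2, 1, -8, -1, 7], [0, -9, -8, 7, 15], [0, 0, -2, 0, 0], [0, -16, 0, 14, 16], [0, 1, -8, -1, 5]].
The characteristic polynomial factors as (x - 6)^2(x + 2)^3. The minimal polynomial is ∏(x - λ)^{k_λ} where k_λ is the size of the largest Jordan block at λ.

For λ = -2: rank(A + 2I) = 2, and the largest Jordan block has size 1 (the smallest k with rank((A + 2I)^k) = rank((A + 2I)^(k+1))).
For λ = 6: rank(A - 6I) = 4, and the largest Jordan block has size 2 (the smallest k with rank((A - 6I)^k) = rank((A - 6I)^(k+1))).

So m_A(x) = (x - 6)^2(x + 2).

m_A(x) = (x - 6)^2(x + 2)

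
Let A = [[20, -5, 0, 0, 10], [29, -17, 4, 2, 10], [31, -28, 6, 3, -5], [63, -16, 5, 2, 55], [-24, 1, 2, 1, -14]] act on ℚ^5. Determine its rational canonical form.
The invariant factors of A (the non-unit diagonal entries of the Smith normal form of xI - A over ℚ[x]) are x^2 - x + 5, (x + 5)(x^2 - x + 5), each dividing the next. The characteristic polynomial is their product, (x + 5)(x^2 - x + 5)^2.

The rational canonical form is the block-diagonal matrix of companion matrices C(f_i):
R = [[0, -5, 0, 0, 0], [1, 1, 0, 0, 0], [0, 0, 0, 0, -25], [0, 0, 1, 0, 0], [0, 0, 0, 1, -4]].

Note the characteristic polynomial does not split into linear factors over ℚ, so A has no Jordan form over ℚ; the rational canonical form exists over any field.

R = [[0, -5, 0, 0, 0], [1, 1, 0, 0, 0], [0, 0, 0, 0, -25], [0, 0, 1, 0, 0], [0, 0, 0, 1, -4]]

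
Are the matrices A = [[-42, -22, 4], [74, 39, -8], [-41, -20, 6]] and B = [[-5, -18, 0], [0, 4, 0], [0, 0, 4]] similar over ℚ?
Both have characteristic polynomial (x - 4)^2(x + 5), but the minimal polynomial of A is (x - 4)^2(x + 5) while the minimal polynomial of B is (x - 4)(x + 5). The minimal polynomial is a similarity invariant, so A and B are not similar.

No.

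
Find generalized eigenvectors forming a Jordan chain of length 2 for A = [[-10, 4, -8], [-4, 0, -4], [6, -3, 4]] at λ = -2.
v_1 = [[7, 3, -6]]^T, v_2 = [[4, 2, -3]]^T

We seek v_1 ∈ ker((A + 2I)^2) \ ker(A + 2I), then set v_{i+1} = (A + 2I) v_i.

One such chain is v_1 = [[7, 3, -6]]^T, v_2 = [[4, 2, -3]]^T. Check: (A + 2I) v_2 = [[0, 0, 0]]^T = 0.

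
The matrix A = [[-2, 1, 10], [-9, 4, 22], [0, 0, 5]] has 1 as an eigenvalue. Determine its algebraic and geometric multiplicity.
The characteristic polynomial is (x - 5)(x - 1)^2, so the factor x - 1 appears with exponent 2: the algebraic multiplicity is 2.

rank(A - I) = 2, so the eigenspace has dimension 3 - 2 = 1: the geometric multiplicity is 1.

Since 1 < 2, A is not diagonalizable.

algebraic multiplicity 2, geometric multiplicity 1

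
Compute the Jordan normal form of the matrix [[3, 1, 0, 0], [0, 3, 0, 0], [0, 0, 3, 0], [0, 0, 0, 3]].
The characteristic polynomial is det(xI - A) = (x - 3)^4, so the eigenvalues are 3 (algebraic multiplicity 4).

For λ = 3: rank(A - 3I) = 1, rank((A - 3I)^2) = 0. The eigenspace has dimension 4 - 1 = 3, so there are 3 Jordan blocks; the rank sequence gives block sizes [2, 1, 1].

Assembling the blocks gives the Jordan form J above.

J = [[3, 1, 0, 0], [0, 3, 0, 0], [0, 0, 3, 0], [0, 0, 0, 3]]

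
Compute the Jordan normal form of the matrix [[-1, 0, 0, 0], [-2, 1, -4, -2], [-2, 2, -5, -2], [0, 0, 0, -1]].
J = [[-3, 0, 0, 0], [0, -1, 0, 0], [0, 0, -1, 0], [0, 0, 0, -1]]

The characteristic polynomial is det(xI - A) = (x + 1)^3(x + 3), so the eigenvalues are -3 (algebraic multiplicity 1), -1 (algebraic multiplicity 3).

For λ = -3: algebraic multiplicity 1 gives one 1×1 block.

For λ = -1: rank(A + I) = 1. The eigenspace has dimension 4 - 1 = 3, so there are 3 Jordan blocks; the rank sequence gives block sizes [1, 1, 1].

Assembling the blocks gives the Jordan form J above.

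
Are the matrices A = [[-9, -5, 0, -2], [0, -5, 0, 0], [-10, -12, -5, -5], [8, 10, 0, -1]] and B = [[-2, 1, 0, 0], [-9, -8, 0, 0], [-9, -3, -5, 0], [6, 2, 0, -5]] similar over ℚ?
No.

Both have characteristic polynomial (x + 5)^4 and minimal polynomial (x + 5)^2. But rank(A + 5I) = 2 for A while rank(B + 5I) = 1 for B, so the number of Jordan blocks at λ = -5 differs. A and B are not similar.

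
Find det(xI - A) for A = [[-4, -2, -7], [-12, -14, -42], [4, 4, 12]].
xI - A = [[x + 4, 2, 7], [12, x + 14, 42], [-4, -4, x - 12]].

Expanding det(xI - A) along the first row:
det(xI - A) = + (x + 4)·det([[x + 14, 42], [-4, x - 12]]) - (2)·det([[12, 42], [-4, x - 12]]) + (7)·det([[12, x + 14], [-4, -4]]).

Evaluating gives χ_A(x) = x^3 + 6x^2 + 12x + 8 = (x + 2)^3.

χ_A(x) = (x + 2)^3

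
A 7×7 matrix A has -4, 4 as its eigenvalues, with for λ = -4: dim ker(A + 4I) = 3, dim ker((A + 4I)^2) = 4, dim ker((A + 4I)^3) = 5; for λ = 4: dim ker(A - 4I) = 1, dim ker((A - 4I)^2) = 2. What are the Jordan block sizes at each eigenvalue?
Jordan blocks: (-4, 3), (-4, 1), (-4, 1), (4, 2)

λ = -4: successive nullity increments [3, 1, 1] count blocks of size ≥ k; block sizes are [3, 1, 1].
λ = 4: successive nullity increments [1, 1] count blocks of size ≥ k; block sizes are [2].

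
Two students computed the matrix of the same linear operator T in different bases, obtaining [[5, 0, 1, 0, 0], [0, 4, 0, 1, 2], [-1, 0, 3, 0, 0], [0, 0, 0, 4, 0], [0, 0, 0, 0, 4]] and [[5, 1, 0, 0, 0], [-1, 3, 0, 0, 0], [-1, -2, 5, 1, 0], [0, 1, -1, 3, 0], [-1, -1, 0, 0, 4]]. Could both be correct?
Yes.

Two matrices over a field are similar if and only if they have the same invariant factors.

Both A and B have characteristic polynomial (x - 4)^5 and minimal polynomial (x - 4)^2. Computing further, both have invariant factors x - 4, (x - 4)^2, (x - 4)^2. Hence A and B are similar.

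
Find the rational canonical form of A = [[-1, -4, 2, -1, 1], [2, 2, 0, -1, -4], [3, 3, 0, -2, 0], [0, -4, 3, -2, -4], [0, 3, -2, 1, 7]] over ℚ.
R = [[0, 0, 0, 0, 0], [1, 0, 0, 0, 0], [0, 1, 0, 0, 4], [0, 0, 1, 0, -9], [0, 0, 0, 1, 6]]

The invariant factors of A (the non-unit diagonal entries of the Smith normal form of xI - A over ℚ[x]) are x^2(x - 4)(x - 1)^2, each dividing the next. The characteristic polynomial is their product, x^2(x - 4)(x - 1)^2.

The rational canonical form is the block-diagonal matrix of companion matrices C(f_i):
R = [[0, 0, 0, 0, 0], [1, 0, 0, 0, 0], [0, 1, 0, 0, 4], [0, 0, 1, 0, -9], [0, 0, 0, 1, 6]].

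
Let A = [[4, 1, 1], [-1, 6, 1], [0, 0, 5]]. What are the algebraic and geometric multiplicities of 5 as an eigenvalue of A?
algebraic multiplicity 3, geometric multiplicity 2

The characteristic polynomial is (x - 5)^3, so the factor x - 5 appears with exponent 3: the algebraic multiplicity is 3.

rank(A - 5I) = 1, so the eigenspace has dimension 3 - 1 = 2: the geometric multiplicity is 2.

Since 2 < 3, A is not diagonalizable.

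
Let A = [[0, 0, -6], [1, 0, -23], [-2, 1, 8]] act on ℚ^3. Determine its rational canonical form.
The invariant factors of A (the non-unit diagonal entries of the Smith normal form of xI - A over ℚ[x]) are (x - 6)(x^2 - 2x - 1), each dividing the next. The characteristic polynomial is their product, (x - 6)(x^2 - 2x - 1).

The rational canonical form is the block-diagonal matrix of companion matrices C(f_i):
R = [[0, 0, -6], [1, 0, -11], [0, 1, 8]].

Note the characteristic polynomial does not split into linear factors over ℚ, so A has no Jordan form over ℚ; the rational canonical form exists over any field.

R = [[0, 0, -6], [1, 0, -11], [0, 1, 8]]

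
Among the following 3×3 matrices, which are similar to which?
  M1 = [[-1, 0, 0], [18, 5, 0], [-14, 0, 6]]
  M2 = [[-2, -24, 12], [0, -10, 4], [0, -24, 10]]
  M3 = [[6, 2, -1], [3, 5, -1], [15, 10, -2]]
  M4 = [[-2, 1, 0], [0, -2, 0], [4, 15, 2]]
4 classes: {M1}, {M2}, {M3}, {M4}

Characteristic polynomials: χ_{M1} = (x - 6)(x - 5)(x + 1), χ_{M2} = (x - 2)(x + 2)^2, χ_{M3} = (x - 3)^3, χ_{M4} = (x - 2)(x + 2)^2.

{M1}: invariant factors (x - 6)(x - 5)(x + 1).

{M2}: invariant factors x + 2, (x - 2)(x + 2).

{M3}: invariant factors x - 3, (x - 3)^2.

{M4}: invariant factors (x - 2)(x + 2)^2.

Matrices are similar if and only if their invariant-factor lists agree; the partition into similarity classes is {M1}, {M2}, {M3}, {M4}.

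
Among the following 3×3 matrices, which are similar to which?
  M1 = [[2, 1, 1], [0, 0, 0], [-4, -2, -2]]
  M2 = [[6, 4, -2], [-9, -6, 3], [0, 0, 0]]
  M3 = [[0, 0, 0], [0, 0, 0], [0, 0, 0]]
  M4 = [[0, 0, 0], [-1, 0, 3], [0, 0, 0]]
Characteristic polynomials: χ_{M1} = x^3, χ_{M2} = x^3, χ_{M3} = x^3, χ_{M4} = x^3.

{M1, M2, M4}: invariant factors x, x^2.

{M3}: invariant factors x, x, x.

Matrices are similar if and only if their invariant-factor lists agree; the partition into similarity classes is {M1, M2, M4}, {M3}.

2 classes: {M1, M2, M4}, {M3}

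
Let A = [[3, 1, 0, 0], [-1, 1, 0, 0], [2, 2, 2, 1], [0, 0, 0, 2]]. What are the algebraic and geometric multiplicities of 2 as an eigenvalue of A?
algebraic multiplicity 4, geometric multiplicity 2

The characteristic polynomial is (x - 2)^4, so the factor x - 2 appears with exponent 4: the algebraic multiplicity is 4.

rank(A - 2I) = 2, so the eigenspace has dimension 4 - 2 = 2: the geometric multiplicity is 2.

Since 2 < 4, A is not diagonalizable.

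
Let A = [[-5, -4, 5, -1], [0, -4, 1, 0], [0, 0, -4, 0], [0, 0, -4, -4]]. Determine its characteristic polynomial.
xI - A = [[x + 5, 4, -5, 1], [0, x + 4, -1, 0], [0, 0, x + 4, 0], [0, 0, 4, x + 4]].

Expanding det(xI - A) along the first row:
det(xI - A) = + (x + 5)·det([[x + 4, -1, 0], [0, x + 4, 0], [0, 4, x + 4]]) - (4)·det([[0, -1, 0], [0, x + 4, 0], [0, 4, x + 4]]) + (-5)·det([[0, x + 4, 0], [0, 0, 0], [0, 0, x + 4]]) - (1)·det([[0, x + 4, -1], [0, 0, x + 4], [0, 0, 4]]).

Evaluating gives χ_A(x) = x^4 + 17x^3 + 108x^2 + 304x + 320 = (x + 4)^3(x + 5).

χ_A(x) = (x + 4)^3(x + 5)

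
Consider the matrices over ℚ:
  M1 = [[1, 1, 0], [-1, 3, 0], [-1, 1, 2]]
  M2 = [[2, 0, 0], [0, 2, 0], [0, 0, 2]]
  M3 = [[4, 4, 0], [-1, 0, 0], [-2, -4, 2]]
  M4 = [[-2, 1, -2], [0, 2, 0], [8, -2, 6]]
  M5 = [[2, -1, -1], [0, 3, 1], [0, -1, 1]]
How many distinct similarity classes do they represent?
2 classes: {M1, M3, M4, M5}, {M2}

Characteristic polynomials: χ_{M1} = (x - 2)^3, χ_{M2} = (x - 2)^3, χ_{M3} = (x - 2)^3, χ_{M4} = (x - 2)^3, χ_{M5} = (x - 2)^3.

{M1, M3, M4, M5}: invariant factors x - 2, (x - 2)^2.

{M2}: invariant factors x - 2, x - 2, x - 2.

Matrices are similar if and only if their invariant-factor lists agree; the partition into similarity classes is {M1, M3, M4, M5}, {M2}.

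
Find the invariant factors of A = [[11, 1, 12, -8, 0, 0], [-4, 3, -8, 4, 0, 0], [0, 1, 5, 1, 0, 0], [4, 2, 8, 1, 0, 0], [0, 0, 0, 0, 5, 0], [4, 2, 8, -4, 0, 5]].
x - 5, x - 5, (x - 5)^2, (x - 5)^2

The Jordan structure of A has elementary divisors (x - 5)^2, (x - 5)^2, (x - 5), (x - 5). Arranging the block sizes at each eigenvalue in decreasing order and taking row products gives the invariant factors.

Invariant factors (smallest first, each dividing the next): x - 5, x - 5, (x - 5)^2, (x - 5)^2.

Check: the last factor (x - 5)^2 is the minimal polynomial, and the product (x - 5)^6 is the characteristic polynomial.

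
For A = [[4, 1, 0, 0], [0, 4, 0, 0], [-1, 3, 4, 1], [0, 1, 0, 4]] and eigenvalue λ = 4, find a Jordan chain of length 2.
We seek v_1 ∈ ker((A - 4I)^2) \ ker(A - 4I), then set v_{i+1} = (A - 4I) v_i.

One such chain is v_1 = [[2, 1, 0, -2]]^T, v_2 = [[1, 0, -1, 1]]^T. Check: (A - 4I) v_2 = [[0, 0, 0, 0]]^T = 0.

v_1 = [[2, 1, 0, -2]]^T, v_2 = [[1, 0, -1, 1]]^T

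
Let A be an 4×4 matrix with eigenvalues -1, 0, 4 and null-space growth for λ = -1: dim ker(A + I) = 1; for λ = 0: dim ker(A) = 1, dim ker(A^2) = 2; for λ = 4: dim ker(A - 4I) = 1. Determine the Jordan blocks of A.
Jordan blocks: (-1, 1), (0, 2), (4, 1)

λ = -1: successive nullity increments [1] count blocks of size ≥ k; block sizes are [1].
λ = 0: successive nullity increments [1, 1] count blocks of size ≥ k; block sizes are [2].
λ = 4: successive nullity increments [1] count blocks of size ≥ k; block sizes are [1].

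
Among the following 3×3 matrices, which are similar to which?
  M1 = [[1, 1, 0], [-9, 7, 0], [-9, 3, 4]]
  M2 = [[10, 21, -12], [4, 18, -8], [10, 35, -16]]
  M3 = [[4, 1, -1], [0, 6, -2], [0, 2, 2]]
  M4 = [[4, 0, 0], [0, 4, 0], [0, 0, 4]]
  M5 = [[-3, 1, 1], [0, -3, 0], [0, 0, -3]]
3 classes: {M1, M2, M3}, {M4}, {M5}

Characteristic polynomials: χ_{M1} = (x - 4)^3, χ_{M2} = (x - 4)^3, χ_{M3} = (x - 4)^3, χ_{M4} = (x - 4)^3, χ_{M5} = (x + 3)^3.

{M1, M2, M3}: invariant factors x - 4, (x - 4)^2.

{M4}: invariant factors x - 4, x - 4, x - 4.

{M5}: invariant factors x + 3, (x + 3)^2.

Matrices are similar if and only if their invariant-factor lists agree; the partition into similarity classes is {M1, M2, M3}, {M4}, {M5}.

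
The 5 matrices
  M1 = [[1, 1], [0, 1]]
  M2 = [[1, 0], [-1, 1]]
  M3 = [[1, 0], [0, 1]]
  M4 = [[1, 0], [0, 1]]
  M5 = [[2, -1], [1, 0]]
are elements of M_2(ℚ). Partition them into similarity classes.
Characteristic polynomials: χ_{M1} = (x - 1)^2, χ_{M2} = (x - 1)^2, χ_{M3} = (x - 1)^2, χ_{M4} = (x - 1)^2, χ_{M5} = (x - 1)^2.

{M1, M2, M5}: invariant factors (x - 1)^2.

{M3, M4}: invariant factors x - 1, x - 1.

Matrices are similar if and only if their invariant-factor lists agree; the partition into similarity classes is {M1, M2, M5}, {M3, M4}.

2 classes: {M1, M2, M5}, {M3, M4}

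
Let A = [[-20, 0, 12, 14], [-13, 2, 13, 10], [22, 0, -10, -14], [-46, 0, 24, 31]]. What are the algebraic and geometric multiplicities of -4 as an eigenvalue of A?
The characteristic polynomial is (x - 3)(x - 2)^2(x + 4), so the factor x + 4 appears with exponent 1: the algebraic multiplicity is 1.

rank(A + 4I) = 3, so the eigenspace has dimension 4 - 3 = 1: the geometric multiplicity is 1.

algebraic multiplicity 1, geometric multiplicity 1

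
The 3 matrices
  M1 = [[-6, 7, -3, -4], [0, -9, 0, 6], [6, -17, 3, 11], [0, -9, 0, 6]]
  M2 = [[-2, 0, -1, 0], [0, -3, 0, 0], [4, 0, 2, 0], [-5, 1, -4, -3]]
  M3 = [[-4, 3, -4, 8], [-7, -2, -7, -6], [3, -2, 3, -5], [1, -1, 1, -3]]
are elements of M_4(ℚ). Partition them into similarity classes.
2 classes: {M1}, {M2, M3}

Characteristic polynomials: χ_{M1} = x^2(x + 3)^2, χ_{M2} = x^2(x + 3)^2, χ_{M3} = x^2(x + 3)^2.

{M1}: invariant factors x + 3, x^2(x + 3).

{M2, M3}: invariant factors x^2(x + 3)^2.

Matrices are similar if and only if their invariant-factor lists agree; the partition into similarity classes is {M1}, {M2, M3}.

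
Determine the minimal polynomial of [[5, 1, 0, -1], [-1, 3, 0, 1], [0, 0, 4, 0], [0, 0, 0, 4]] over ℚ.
The characteristic polynomial factors as (x - 4)^4. The minimal polynomial is ∏(x - λ)^{k_λ} where k_λ is the size of the largest Jordan block at λ.

For λ = 4: rank(A - 4I) = 1, and the largest Jordan block has size 2 (the smallest k with rank((A - 4I)^k) = rank((A - 4I)^(k+1))).

So m_A(x) = (x - 4)^2.

m_A(x) = (x - 4)^2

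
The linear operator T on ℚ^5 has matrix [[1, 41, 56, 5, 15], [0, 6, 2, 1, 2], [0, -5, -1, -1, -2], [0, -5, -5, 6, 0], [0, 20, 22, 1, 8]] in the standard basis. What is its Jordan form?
J = [[1, 1, 0, 0, 0], [0, 1, 0, 0, 0], [0, 0, 6, 1, 0], [0, 0, 0, 6, 0], [0, 0, 0, 0, 6]]

The characteristic polynomial is det(xI - A) = (x - 6)^3(x - 1)^2, so the eigenvalues are 1 (algebraic multiplicity 2), 6 (algebraic multiplicity 3).

For λ = 1: rank(A - I) = 4, rank((A - I)^2) = 3. The eigenspace has dimension 5 - 4 = 1, so there is 1 Jordan block; the rank sequence gives block sizes [2].

For λ = 6: rank(A - 6I) = 3, rank((A - 6I)^2) = 2. The eigenspace has dimension 5 - 3 = 2, so there are 2 Jordan blocks; the rank sequence gives block sizes [2, 1].

Assembling the blocks gives the Jordan form J above.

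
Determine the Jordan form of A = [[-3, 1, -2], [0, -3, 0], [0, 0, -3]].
J = [[-3, 1, 0], [0, -3, 0], [0, 0, -3]]

The characteristic polynomial is det(xI - A) = (x + 3)^3, so the eigenvalues are -3 (algebraic multiplicity 3).

For λ = -3: rank(A + 3I) = 1, rank((A + 3I)^2) = 0. The eigenspace has dimension 3 - 1 = 2, so there are 2 Jordan blocks; the rank sequence gives block sizes [2, 1].

Assembling the blocks gives the Jordan form J above.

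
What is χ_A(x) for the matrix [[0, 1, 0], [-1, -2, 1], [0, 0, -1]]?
xI - A = [[x, -1, 0], [1, x + 2, -1], [0, 0, x + 1]].

Expanding det(xI - A) along the first row:
det(xI - A) = + (x)·det([[x + 2, -1], [0, x + 1]]) - (-1)·det([[1, -1], [0, x + 1]]) + (0)·det([[1, x + 2], [0, 0]]).

Evaluating gives χ_A(x) = x^3 + 3x^2 + 3x + 1 = (x + 1)^3.

χ_A(x) = (x + 1)^3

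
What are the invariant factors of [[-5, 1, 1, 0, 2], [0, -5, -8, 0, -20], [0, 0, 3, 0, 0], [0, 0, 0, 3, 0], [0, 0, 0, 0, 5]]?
The Jordan structure of A has elementary divisors (x + 5)^2, (x - 3), (x - 3), (x - 5). Arranging the block sizes at each eigenvalue in decreasing order and taking row products gives the invariant factors.

Invariant factors (smallest first, each dividing the next): x - 3, (x - 5)(x - 3)(x + 5)^2.

Check: the last factor (x - 5)(x - 3)(x + 5)^2 is the minimal polynomial, and the product (x - 5)(x - 3)^2(x + 5)^2 is the characteristic polynomial.

x - 3, (x - 5)(x - 3)(x + 5)^2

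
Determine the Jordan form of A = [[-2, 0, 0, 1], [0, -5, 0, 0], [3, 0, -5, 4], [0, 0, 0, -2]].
J = [[-5, 0, 0, 0], [0, -5, 0, 0], [0, 0, -2, 1], [0, 0, 0, -2]]

The characteristic polynomial is det(xI - A) = (x + 2)^2(x + 5)^2, so the eigenvalues are -5 (algebraic multiplicity 2), -2 (algebraic multiplicity 2).

For λ = -5: rank(A + 5I) = 2. The eigenspace has dimension 4 - 2 = 2, so there are 2 Jordan blocks; the rank sequence gives block sizes [1, 1].

For λ = -2: rank(A + 2I) = 3, rank((A + 2I)^2) = 2. The eigenspace has dimension 4 - 3 = 1, so there is 1 Jordan block; the rank sequence gives block sizes [2].

Assembling the blocks gives the Jordan form J above.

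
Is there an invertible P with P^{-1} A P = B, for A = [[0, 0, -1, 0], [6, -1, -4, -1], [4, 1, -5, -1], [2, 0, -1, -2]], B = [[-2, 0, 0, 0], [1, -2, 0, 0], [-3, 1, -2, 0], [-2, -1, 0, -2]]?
Yes.

Two matrices over a field are similar if and only if they have the same invariant factors.

Both A and B have characteristic polynomial (x + 2)^4 and minimal polynomial (x + 2)^3. Computing further, both have invariant factors x + 2, (x + 2)^3. Hence A and B are similar.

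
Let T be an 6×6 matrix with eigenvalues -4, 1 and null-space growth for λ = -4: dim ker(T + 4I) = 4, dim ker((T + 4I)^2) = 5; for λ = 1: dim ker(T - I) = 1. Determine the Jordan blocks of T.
λ = -4: successive nullity increments [4, 1] count blocks of size ≥ k; block sizes are [2, 1, 1, 1].
λ = 1: successive nullity increments [1] count blocks of size ≥ k; block sizes are [1].

Jordan blocks: (-4, 2), (-4, 1), (-4, 1), (-4, 1), (1, 1)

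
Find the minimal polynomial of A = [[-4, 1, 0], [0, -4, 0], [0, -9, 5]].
m_A(x) = (x - 5)(x + 4)^2

The characteristic polynomial factors as (x - 5)(x + 4)^2. The minimal polynomial is ∏(x - λ)^{k_λ} where k_λ is the size of the largest Jordan block at λ.

For λ = -4: rank(A + 4I) = 2, and the largest Jordan block has size 2 (the smallest k with rank((A + 4I)^k) = rank((A + 4I)^(k+1))).
For λ = 5: rank(A - 5I) = 2, and the largest Jordan block has size 1 (the smallest k with rank((A - 5I)^k) = rank((A - 5I)^(k+1))).

So m_A(x) = (x - 5)(x + 4)^2.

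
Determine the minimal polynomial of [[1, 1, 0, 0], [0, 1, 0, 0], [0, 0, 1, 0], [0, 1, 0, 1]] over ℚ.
m_A(x) = (x - 1)^2

The characteristic polynomial factors as (x - 1)^4. The minimal polynomial is ∏(x - λ)^{k_λ} where k_λ is the size of the largest Jordan block at λ.

For λ = 1: rank(A - I) = 1, and the largest Jordan block has size 2 (the smallest k with rank((A - I)^k) = rank((A - I)^(k+1))).

So m_A(x) = (x - 1)^2.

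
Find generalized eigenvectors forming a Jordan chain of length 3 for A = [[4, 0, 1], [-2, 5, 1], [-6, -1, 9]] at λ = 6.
We seek v_1 ∈ ker((A - 6I)^3) \ ker((A - 6I)^2), then set v_{i+1} = (A - 6I) v_i.

One such chain is v_1 = [[1, 0, 3]]^T, v_2 = [[1, 1, 3]]^T, v_3 = [[1, 0, 2]]^T. Check: (A - 6I) v_3 = [[0, 0, 0]]^T = 0.

v_1 = [[1, 0, 3]]^T, v_2 = [[1, 1, 3]]^T, v_3 = [[1, 0, 2]]^T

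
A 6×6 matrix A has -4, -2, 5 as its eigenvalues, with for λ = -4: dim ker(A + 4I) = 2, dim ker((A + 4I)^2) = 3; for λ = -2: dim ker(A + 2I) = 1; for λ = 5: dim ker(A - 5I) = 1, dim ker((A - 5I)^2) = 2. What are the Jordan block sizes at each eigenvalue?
λ = -4: successive nullity increments [2, 1] count blocks of size ≥ k; block sizes are [2, 1].
λ = -2: successive nullity increments [1] count blocks of size ≥ k; block sizes are [1].
λ = 5: successive nullity increments [1, 1] count blocks of size ≥ k; block sizes are [2].

Jordan blocks: (-4, 2), (-4, 1), (-2, 1), (5, 2)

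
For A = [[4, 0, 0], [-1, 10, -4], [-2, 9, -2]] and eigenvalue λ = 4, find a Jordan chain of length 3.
We seek v_1 ∈ ker((A - 4I)^3) \ ker((A - 4I)^2), then set v_{i+1} = (A - 4I) v_i.

One such chain is v_1 = [[1, 1, 1]]^T, v_2 = [[0, 1, 1]]^T, v_3 = [[0, 2, 3]]^T. Check: (A - 4I) v_3 = [[0, 0, 0]]^T = 0.

v_1 = [[1, 1, 1]]^T, v_2 = [[0, 1, 1]]^T, v_3 = [[0, 2, 3]]^T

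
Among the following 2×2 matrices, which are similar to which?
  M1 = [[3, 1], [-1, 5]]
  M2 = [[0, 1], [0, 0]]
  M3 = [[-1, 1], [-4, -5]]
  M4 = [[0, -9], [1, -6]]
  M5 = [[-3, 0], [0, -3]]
Characteristic polynomials: χ_{M1} = (x - 4)^2, χ_{M2} = x^2, χ_{M3} = (x + 3)^2, χ_{M4} = (x + 3)^2, χ_{M5} = (x + 3)^2.

{M1}: invariant factors (x - 4)^2.

{M2}: invariant factors x^2.

{M3, M4}: invariant factors (x + 3)^2.

{M5}: invariant factors x + 3, x + 3.

Matrices are similar if and only if their invariant-factor lists agree; the partition into similarity classes is {M1}, {M2}, {M3, M4}, {M5}.

4 classes: {M1}, {M2}, {M3, M4}, {M5}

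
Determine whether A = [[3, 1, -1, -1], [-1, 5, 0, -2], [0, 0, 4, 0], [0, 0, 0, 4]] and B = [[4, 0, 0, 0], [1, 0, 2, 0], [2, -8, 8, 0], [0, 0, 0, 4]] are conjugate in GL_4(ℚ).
Both have characteristic polynomial (x - 4)^4, but the minimal polynomial of A is (x - 4)^3 while the minimal polynomial of B is (x - 4)^2. The minimal polynomial is a similarity invariant, so A and B are not similar.

No.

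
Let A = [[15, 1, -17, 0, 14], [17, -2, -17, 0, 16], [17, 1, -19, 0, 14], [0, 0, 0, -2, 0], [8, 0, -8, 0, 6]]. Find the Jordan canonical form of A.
The characteristic polynomial is det(xI - A) = (x - 6)(x + 2)^4, so the eigenvalues are -2 (algebraic multiplicity 4), 6 (algebraic multiplicity 1).

For λ = -2: rank(A + 2I) = 3, rank((A + 2I)^2) = 2, rank((A + 2I)^3) = 1. The eigenspace has dimension 5 - 3 = 2, so there are 2 Jordan blocks; the rank sequence gives block sizes [3, 1].

For λ = 6: algebraic multiplicity 1 gives one 1×1 block.

Assembling the blocks gives the Jordan form J above.

J = [[-2, 1, 0, 0, 0], [0, -2, 1, 0, 0], [0, 0, -2, 0, 0], [0, 0, 0, -2, 0], [0, 0, 0, 0, 6]]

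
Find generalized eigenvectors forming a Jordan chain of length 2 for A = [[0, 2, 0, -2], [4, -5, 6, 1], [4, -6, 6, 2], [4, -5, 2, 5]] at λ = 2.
v_1 = [[0, 1, 1, 0]]^T, v_2 = [[2, -1, -2, -3]]^T

We seek v_1 ∈ ker((A - 2I)^2) \ ker(A - 2I), then set v_{i+1} = (A - 2I) v_i.

One such chain is v_1 = [[0, 1, 1, 0]]^T, v_2 = [[2, -1, -2, -3]]^T. Check: (A - 2I) v_2 = [[0, 0, 0, 0]]^T = 0.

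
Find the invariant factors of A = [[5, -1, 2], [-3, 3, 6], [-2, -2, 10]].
x - 6, (x - 6)^2

The Jordan structure of A has elementary divisors (x - 6)^2, (x - 6). Arranging the block sizes at each eigenvalue in decreasing order and taking row products gives the invariant factors.

Invariant factors (smallest first, each dividing the next): x - 6, (x - 6)^2.

Check: the last factor (x - 6)^2 is the minimal polynomial, and the product (x - 6)^3 is the characteristic polynomial.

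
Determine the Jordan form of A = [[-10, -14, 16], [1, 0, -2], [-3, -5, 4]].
J = [[-2, 1, 0], [0, -2, 1], [0, 0, -2]]

The characteristic polynomial is det(xI - A) = (x + 2)^3, so the eigenvalues are -2 (algebraic multiplicity 3).

For λ = -2: rank(A + 2I) = 2, rank((A + 2I)^2) = 1, rank((A + 2I)^3) = 0. The eigenspace has dimension 3 - 2 = 1, so there is 1 Jordan block; the rank sequence gives block sizes [3].

Assembling the blocks gives the Jordan form J above.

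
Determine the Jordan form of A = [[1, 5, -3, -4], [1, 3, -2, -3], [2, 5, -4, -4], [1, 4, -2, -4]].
J = [[-1, 1, 0, 0], [0, -1, 1, 0], [0, 0, -1, 0], [0, 0, 0, -1]]

The characteristic polynomial is det(xI - A) = (x + 1)^4, so the eigenvalues are -1 (algebraic multiplicity 4).

For λ = -1: rank(A + I) = 2, rank((A + I)^2) = 1, rank((A + I)^3) = 0. The eigenspace has dimension 4 - 2 = 2, so there are 2 Jordan blocks; the rank sequence gives block sizes [3, 1].

Assembling the blocks gives the Jordan form J above.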